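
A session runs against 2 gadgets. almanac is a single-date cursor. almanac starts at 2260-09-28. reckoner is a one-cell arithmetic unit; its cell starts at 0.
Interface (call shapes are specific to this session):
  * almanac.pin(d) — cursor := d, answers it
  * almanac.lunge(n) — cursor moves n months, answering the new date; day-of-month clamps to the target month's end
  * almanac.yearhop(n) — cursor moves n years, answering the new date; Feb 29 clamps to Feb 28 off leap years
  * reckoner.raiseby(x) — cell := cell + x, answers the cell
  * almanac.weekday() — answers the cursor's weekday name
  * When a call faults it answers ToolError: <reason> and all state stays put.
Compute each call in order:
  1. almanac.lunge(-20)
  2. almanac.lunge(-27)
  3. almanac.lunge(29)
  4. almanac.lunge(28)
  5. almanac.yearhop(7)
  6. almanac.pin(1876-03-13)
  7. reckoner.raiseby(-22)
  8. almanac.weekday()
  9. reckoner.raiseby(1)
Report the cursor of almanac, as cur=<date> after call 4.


Step: lunge[-20]
Result: 2259-01-28
Step: lunge[-27]
Result: 2256-10-28
Step: lunge[29]
Result: 2259-03-28
Step: lunge[28]
Result: 2261-07-28
Step: yearhop[7]
Result: 2268-07-28
Step: pin[1876-03-13]
Result: 1876-03-13
Step: raiseby[-22]
Result: -22
Step: weekday[]
Result: Monday
Step: raiseby[1]
Result: -21

Answer: cur=2261-07-28


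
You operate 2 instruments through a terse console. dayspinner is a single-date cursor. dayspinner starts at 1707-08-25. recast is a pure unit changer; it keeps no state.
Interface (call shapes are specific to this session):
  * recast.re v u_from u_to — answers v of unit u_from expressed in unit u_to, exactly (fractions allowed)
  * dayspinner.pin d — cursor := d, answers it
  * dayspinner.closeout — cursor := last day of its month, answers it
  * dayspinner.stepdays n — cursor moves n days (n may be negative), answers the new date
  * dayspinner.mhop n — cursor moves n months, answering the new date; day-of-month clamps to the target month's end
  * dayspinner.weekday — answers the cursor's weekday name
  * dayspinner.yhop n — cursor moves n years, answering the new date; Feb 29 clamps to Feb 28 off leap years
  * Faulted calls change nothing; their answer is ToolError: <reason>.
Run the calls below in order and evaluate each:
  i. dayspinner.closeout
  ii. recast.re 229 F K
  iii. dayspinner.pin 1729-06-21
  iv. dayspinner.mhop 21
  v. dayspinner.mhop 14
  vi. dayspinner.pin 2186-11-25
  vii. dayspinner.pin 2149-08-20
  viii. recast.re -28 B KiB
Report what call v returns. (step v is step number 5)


Answer: 1732-05-21

Derivation:
;; closeout() == 1707-08-31
;; re(229, F, K) == 68867/180
;; pin(1729-06-21) == 1729-06-21
;; mhop(21) == 1731-03-21
;; mhop(14) == 1732-05-21
;; pin(2186-11-25) == 2186-11-25
;; pin(2149-08-20) == 2149-08-20
;; re(-28, B, KiB) == -7/256


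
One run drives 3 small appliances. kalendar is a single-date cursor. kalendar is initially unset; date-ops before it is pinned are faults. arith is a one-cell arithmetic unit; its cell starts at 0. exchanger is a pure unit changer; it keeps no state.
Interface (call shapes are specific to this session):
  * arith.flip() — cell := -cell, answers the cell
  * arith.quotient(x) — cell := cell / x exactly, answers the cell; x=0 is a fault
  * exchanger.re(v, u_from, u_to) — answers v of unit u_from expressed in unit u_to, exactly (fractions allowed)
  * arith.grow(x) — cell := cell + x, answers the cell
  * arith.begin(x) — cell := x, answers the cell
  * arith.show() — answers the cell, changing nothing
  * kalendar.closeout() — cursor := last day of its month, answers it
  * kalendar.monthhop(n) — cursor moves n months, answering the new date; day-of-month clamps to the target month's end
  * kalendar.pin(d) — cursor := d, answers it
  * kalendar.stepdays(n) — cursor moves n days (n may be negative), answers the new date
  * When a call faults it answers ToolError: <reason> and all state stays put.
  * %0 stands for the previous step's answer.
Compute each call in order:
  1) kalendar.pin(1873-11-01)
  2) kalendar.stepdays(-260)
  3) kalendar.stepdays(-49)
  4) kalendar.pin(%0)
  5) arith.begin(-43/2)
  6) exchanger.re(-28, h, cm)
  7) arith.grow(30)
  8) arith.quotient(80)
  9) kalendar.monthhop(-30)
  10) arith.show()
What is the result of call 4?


Using kalendar.pin using 1873-11-01, and observe 1873-11-01.
Then kalendar.stepdays using -260, and get 1873-02-14.
I run kalendar.stepdays using -49, and see 1872-12-27.
Next I call kalendar.pin using %0, yielding 1872-12-27.
I invoke arith.begin using -43/2, — result: -43/2.
Using exchanger.re using -28, h, cm, which returns ToolError: incompatible units.
I try arith.grow using 30, — result: 17/2.
Then arith.quotient using 80, and get 17/160.
Next I call kalendar.monthhop using -30, and get 1870-06-27.
I invoke arith.show, and see 17/160.

Answer: 1872-12-27


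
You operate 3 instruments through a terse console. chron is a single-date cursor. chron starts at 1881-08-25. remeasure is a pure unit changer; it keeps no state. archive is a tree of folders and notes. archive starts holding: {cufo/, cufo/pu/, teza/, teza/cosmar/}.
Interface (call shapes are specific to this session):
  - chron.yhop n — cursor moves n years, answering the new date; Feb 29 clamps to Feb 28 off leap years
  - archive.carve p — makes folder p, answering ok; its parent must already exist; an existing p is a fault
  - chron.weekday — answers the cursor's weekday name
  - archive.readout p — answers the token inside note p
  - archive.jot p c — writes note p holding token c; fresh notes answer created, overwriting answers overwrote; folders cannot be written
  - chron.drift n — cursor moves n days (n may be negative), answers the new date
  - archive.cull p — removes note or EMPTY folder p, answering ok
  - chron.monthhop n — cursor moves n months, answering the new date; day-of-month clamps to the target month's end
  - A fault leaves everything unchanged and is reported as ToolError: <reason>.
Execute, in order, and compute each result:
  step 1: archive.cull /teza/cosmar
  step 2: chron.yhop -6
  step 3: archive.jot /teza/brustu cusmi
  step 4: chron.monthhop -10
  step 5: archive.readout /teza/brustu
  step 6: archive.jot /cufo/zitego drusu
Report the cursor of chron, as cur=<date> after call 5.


==> archive.cull(p: /teza/cosmar)
<== ok
==> chron.yhop(n: -6)
<== 1875-08-25
==> archive.jot(p: /teza/brustu, c: cusmi)
<== created
==> chron.monthhop(n: -10)
<== 1874-10-25
==> archive.readout(p: /teza/brustu)
<== cusmi
==> archive.jot(p: /cufo/zitego, c: drusu)
<== created

Answer: cur=1874-10-25


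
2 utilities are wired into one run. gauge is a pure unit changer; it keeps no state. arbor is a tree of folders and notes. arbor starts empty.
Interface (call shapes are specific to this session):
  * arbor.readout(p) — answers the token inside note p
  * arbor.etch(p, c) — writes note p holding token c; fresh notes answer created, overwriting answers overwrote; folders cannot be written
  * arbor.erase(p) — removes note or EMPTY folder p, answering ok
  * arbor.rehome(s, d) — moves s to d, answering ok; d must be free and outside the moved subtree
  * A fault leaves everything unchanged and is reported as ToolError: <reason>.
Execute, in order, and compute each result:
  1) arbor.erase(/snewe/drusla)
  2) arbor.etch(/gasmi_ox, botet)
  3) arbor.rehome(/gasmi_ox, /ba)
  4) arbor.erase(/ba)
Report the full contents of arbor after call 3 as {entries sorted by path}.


Step: arbor.erase[p='/snewe/drusla']
Result: ToolError: not found
Step: arbor.etch[p='/gasmi_ox'; c='botet']
Result: created
Step: arbor.rehome[s='/gasmi_ox'; d='/ba']
Result: ok
Step: arbor.erase[p='/ba']
Result: ok

Answer: {ba=botet}


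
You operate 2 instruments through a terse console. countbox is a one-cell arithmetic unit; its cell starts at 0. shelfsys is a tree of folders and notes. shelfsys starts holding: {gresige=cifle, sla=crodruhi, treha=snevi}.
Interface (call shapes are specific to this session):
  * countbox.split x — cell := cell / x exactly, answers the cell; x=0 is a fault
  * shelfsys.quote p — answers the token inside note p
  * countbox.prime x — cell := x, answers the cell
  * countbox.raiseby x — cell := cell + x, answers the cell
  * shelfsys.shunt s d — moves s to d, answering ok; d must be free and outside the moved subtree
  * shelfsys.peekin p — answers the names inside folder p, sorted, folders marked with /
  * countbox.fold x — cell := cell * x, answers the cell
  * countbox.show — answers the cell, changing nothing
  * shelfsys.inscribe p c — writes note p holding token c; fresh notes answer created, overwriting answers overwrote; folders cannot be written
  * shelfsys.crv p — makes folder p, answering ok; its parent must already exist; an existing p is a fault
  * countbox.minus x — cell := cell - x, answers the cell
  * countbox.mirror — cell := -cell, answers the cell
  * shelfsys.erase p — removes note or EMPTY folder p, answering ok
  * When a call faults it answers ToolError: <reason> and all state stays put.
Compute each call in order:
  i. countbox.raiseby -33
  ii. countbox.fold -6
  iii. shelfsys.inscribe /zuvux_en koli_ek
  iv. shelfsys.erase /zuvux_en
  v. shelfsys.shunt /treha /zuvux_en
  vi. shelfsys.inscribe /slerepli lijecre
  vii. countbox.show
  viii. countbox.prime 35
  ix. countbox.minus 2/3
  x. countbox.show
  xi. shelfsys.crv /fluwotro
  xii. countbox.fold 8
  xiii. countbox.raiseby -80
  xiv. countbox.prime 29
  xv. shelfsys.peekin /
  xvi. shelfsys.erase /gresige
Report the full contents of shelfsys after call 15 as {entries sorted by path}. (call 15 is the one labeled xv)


Answer: {fluwotro/, gresige=cifle, sla=crodruhi, slerepli=lijecre, zuvux_en=snevi}

Derivation:
==> countbox.raiseby(x='-33')
<== -33
==> countbox.fold(x='-6')
<== 198
==> shelfsys.inscribe(p='/zuvux_en', c='koli_ek')
<== created
==> shelfsys.erase(p='/zuvux_en')
<== ok
==> shelfsys.shunt(s='/treha', d='/zuvux_en')
<== ok
==> shelfsys.inscribe(p='/slerepli', c='lijecre')
<== created
==> countbox.show()
<== 198
==> countbox.prime(x='35')
<== 35
==> countbox.minus(x='2/3')
<== 103/3
==> countbox.show()
<== 103/3
==> shelfsys.crv(p='/fluwotro')
<== ok
==> countbox.fold(x='8')
<== 824/3
==> countbox.raiseby(x='-80')
<== 584/3
==> countbox.prime(x='29')
<== 29
==> shelfsys.peekin(p='/')
<== [fluwotro/, gresige, sla, slerepli, zuvux_en]
==> shelfsys.erase(p='/gresige')
<== ok


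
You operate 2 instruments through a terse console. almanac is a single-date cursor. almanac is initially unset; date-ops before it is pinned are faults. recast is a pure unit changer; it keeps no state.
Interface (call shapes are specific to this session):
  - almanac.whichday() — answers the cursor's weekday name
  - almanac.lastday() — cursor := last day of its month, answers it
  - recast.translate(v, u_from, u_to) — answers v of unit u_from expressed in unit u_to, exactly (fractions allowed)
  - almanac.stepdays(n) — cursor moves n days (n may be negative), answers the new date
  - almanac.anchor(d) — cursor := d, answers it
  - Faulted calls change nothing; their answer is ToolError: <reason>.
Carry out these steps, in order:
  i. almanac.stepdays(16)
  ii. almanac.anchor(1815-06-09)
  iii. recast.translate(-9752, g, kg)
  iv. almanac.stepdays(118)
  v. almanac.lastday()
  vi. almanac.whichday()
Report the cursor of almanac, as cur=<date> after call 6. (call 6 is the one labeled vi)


Step: almanac.stepdays[n→16]
Result: ToolError: no date set
Step: almanac.anchor[d→1815-06-09]
Result: 1815-06-09
Step: recast.translate[v→-9752; u_from→g; u_to→kg]
Result: -1219/125
Step: almanac.stepdays[n→118]
Result: 1815-10-05
Step: almanac.lastday[]
Result: 1815-10-31
Step: almanac.whichday[]
Result: Tuesday

Answer: cur=1815-10-31


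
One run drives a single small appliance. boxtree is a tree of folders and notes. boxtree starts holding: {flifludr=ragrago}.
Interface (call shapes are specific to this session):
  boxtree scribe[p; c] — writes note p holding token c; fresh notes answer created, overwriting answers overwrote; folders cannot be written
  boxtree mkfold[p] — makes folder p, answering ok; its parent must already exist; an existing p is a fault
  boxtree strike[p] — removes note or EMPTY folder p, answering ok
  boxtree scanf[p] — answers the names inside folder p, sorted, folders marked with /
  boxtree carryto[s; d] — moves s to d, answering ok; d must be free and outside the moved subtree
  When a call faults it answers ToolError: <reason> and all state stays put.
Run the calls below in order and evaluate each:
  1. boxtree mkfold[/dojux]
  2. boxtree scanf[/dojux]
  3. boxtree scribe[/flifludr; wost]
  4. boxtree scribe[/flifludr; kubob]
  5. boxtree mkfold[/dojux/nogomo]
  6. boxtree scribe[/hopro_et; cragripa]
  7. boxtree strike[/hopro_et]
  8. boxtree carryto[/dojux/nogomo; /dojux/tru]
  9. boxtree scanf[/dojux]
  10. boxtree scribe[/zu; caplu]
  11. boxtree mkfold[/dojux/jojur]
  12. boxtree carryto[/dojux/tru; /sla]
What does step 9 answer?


-- boxtree mkfold(p='/dojux') -> ok
-- boxtree scanf(p='/dojux') -> []
-- boxtree scribe(p='/flifludr', c='wost') -> overwrote
-- boxtree scribe(p='/flifludr', c='kubob') -> overwrote
-- boxtree mkfold(p='/dojux/nogomo') -> ok
-- boxtree scribe(p='/hopro_et', c='cragripa') -> created
-- boxtree strike(p='/hopro_et') -> ok
-- boxtree carryto(s='/dojux/nogomo', d='/dojux/tru') -> ok
-- boxtree scanf(p='/dojux') -> [tru/]
-- boxtree scribe(p='/zu', c='caplu') -> created
-- boxtree mkfold(p='/dojux/jojur') -> ok
-- boxtree carryto(s='/dojux/tru', d='/sla') -> ok

Answer: [tru/]


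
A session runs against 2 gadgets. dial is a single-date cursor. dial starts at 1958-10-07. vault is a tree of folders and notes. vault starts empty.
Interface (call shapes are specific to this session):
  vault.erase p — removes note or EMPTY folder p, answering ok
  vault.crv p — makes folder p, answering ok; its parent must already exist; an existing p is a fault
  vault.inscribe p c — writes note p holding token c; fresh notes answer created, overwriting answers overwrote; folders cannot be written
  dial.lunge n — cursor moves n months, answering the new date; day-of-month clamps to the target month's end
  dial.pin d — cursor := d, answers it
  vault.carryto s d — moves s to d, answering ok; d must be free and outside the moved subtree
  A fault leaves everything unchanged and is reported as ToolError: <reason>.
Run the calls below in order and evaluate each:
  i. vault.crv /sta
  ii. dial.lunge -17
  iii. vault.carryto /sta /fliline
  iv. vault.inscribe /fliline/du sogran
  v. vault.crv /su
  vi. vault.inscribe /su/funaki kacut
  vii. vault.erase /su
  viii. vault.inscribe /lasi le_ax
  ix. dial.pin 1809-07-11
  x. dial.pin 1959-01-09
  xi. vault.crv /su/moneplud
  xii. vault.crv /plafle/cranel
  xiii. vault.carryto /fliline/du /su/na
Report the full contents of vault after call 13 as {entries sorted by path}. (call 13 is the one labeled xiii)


Answer: {fliline/, lasi=le_ax, su/, su/funaki=kacut, su/moneplud/, su/na=sogran}

Derivation:
-> vault.crv(/sta)
<- ok
-> dial.lunge(-17)
<- 1957-05-07
-> vault.carryto(/sta, /fliline)
<- ok
-> vault.inscribe(/fliline/du, sogran)
<- created
-> vault.crv(/su)
<- ok
-> vault.inscribe(/su/funaki, kacut)
<- created
-> vault.erase(/su)
<- ToolError: not empty
-> vault.inscribe(/lasi, le_ax)
<- created
-> dial.pin(1809-07-11)
<- 1809-07-11
-> dial.pin(1959-01-09)
<- 1959-01-09
-> vault.crv(/su/moneplud)
<- ok
-> vault.crv(/plafle/cranel)
<- ToolError: no parent
-> vault.carryto(/fliline/du, /su/na)
<- ok


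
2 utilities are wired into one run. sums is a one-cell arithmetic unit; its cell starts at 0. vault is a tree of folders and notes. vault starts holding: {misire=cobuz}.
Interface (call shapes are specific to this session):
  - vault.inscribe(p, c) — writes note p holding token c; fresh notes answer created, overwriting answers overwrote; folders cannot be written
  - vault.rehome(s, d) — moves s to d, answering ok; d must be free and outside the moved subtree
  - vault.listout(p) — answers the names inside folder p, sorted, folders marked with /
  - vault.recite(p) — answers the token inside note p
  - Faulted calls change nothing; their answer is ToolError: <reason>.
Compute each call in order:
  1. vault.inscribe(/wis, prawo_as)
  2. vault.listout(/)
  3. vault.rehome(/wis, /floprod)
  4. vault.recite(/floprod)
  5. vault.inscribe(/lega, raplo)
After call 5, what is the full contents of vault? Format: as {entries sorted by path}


// inscribe(p: /wis, c: prawo_as) => created
// listout(p: /) => [misire, wis]
// rehome(s: /wis, d: /floprod) => ok
// recite(p: /floprod) => prawo_as
// inscribe(p: /lega, c: raplo) => created

Answer: {floprod=prawo_as, lega=raplo, misire=cobuz}


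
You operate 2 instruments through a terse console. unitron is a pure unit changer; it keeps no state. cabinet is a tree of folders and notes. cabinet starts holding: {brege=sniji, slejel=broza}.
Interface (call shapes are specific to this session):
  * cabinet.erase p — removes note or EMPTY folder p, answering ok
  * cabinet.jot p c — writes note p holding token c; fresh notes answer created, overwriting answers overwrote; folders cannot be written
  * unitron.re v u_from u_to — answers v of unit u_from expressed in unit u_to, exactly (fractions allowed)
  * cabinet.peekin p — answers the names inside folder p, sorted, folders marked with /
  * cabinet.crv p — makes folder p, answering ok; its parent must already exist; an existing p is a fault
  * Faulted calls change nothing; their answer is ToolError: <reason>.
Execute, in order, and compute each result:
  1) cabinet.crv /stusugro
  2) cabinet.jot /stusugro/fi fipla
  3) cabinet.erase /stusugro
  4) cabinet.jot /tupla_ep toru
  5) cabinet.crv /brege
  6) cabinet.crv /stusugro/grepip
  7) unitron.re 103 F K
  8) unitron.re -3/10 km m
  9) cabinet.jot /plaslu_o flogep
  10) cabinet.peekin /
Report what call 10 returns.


→ cabinet.crv(/stusugro)
← ok
→ cabinet.jot(/stusugro/fi, fipla)
← created
→ cabinet.erase(/stusugro)
← ToolError: not empty
→ cabinet.jot(/tupla_ep, toru)
← created
→ cabinet.crv(/brege)
← ToolError: exists
→ cabinet.crv(/stusugro/grepip)
← ok
→ unitron.re(103, F, K)
← 56267/180
→ unitron.re(-3/10, km, m)
← -300
→ cabinet.jot(/plaslu_o, flogep)
← created
→ cabinet.peekin(/)
← [brege, plaslu_o, slejel, stusugro/, tupla_ep]

Answer: [brege, plaslu_o, slejel, stusugro/, tupla_ep]


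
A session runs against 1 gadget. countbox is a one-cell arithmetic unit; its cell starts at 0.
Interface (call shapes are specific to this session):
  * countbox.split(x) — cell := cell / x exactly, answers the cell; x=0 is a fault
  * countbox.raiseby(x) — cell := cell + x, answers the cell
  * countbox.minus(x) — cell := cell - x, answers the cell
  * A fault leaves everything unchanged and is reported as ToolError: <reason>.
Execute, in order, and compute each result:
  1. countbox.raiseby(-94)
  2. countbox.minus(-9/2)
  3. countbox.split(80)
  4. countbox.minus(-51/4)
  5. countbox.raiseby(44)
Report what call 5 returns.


Answer: 8901/160

Derivation:
% 1. countbox.raiseby(x: -94) => -94
% 2. countbox.minus(x: -9/2) => -179/2
% 3. countbox.split(x: 80) => -179/160
% 4. countbox.minus(x: -51/4) => 1861/160
% 5. countbox.raiseby(x: 44) => 8901/160


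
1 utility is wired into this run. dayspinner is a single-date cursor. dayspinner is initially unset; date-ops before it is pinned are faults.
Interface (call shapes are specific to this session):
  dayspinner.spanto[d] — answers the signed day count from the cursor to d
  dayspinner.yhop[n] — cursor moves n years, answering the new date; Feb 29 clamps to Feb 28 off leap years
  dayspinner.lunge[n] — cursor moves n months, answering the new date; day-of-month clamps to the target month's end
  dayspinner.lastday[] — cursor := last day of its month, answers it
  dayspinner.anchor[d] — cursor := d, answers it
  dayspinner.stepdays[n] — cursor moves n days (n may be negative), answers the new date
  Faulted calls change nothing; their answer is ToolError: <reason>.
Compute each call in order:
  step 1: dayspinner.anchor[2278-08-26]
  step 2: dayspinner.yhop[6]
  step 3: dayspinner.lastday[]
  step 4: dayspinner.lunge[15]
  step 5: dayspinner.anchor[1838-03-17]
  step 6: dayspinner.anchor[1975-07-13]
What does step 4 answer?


Answer: 2285-11-30

Derivation:
·→ dayspinner.anchor(d=2278-08-26)
·← 2278-08-26
·→ dayspinner.yhop(n=6)
·← 2284-08-26
·→ dayspinner.lastday()
·← 2284-08-31
·→ dayspinner.lunge(n=15)
·← 2285-11-30
·→ dayspinner.anchor(d=1838-03-17)
·← 1838-03-17
·→ dayspinner.anchor(d=1975-07-13)
·← 1975-07-13


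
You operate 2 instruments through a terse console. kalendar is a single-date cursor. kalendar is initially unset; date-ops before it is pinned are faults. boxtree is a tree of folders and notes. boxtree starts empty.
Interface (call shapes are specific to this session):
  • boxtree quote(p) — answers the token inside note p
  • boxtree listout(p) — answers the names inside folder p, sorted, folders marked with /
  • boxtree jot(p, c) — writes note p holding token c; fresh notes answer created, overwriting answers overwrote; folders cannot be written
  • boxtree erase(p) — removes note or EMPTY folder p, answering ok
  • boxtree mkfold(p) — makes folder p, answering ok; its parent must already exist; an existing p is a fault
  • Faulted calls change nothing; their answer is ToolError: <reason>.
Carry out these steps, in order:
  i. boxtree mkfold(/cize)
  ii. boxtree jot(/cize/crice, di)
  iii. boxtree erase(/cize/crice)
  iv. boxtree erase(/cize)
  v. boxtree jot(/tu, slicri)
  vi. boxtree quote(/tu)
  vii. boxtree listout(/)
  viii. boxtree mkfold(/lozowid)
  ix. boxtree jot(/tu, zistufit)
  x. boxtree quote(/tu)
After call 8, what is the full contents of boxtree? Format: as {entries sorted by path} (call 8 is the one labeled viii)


I run boxtree mkfold(p→/cize), giving ok.
Using boxtree jot(p→/cize/crice, c→di), and observe created.
I use boxtree erase(p→/cize/crice), and observe ok.
I use boxtree erase(p→/cize), and observe ok.
I call boxtree jot(p→/tu, c→slicri), giving created.
Invoking boxtree quote(p→/tu), yielding slicri.
I invoke boxtree listout(p→/), — result: [tu].
Then boxtree mkfold(p→/lozowid), and see ok.
Now I run boxtree jot(p→/tu, c→zistufit), and get overwrote.
Now I run boxtree quote(p→/tu), — result: zistufit.

Answer: {lozowid/, tu=slicri}


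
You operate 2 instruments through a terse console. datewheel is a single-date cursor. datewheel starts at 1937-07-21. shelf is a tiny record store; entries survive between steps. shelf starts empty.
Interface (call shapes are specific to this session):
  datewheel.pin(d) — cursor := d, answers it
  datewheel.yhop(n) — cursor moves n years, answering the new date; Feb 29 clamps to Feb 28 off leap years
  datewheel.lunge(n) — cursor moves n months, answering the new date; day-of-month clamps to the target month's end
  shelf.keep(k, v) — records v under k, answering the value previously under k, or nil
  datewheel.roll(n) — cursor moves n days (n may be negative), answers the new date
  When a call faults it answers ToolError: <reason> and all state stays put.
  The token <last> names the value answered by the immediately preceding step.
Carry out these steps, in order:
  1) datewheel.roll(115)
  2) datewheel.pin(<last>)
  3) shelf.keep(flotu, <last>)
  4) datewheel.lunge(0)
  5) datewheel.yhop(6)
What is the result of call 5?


Answer: 1943-11-13

Derivation:
>> roll(n=115)
<< 1937-11-13
>> pin(d=<last>)
<< 1937-11-13
>> keep(k=flotu, v=<last>)
<< nil
>> lunge(n=0)
<< 1937-11-13
>> yhop(n=6)
<< 1943-11-13


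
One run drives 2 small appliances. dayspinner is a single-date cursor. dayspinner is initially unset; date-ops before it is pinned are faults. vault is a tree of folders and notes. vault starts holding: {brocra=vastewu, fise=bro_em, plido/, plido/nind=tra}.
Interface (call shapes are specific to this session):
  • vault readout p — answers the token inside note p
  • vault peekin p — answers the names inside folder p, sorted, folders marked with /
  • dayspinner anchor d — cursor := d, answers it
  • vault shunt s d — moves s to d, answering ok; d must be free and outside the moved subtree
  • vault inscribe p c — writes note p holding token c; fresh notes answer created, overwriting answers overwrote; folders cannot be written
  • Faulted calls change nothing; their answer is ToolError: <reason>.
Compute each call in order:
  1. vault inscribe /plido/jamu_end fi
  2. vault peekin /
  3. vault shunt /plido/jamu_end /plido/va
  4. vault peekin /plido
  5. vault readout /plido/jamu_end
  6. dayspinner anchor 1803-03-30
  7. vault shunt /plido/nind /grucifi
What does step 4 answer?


→ vault inscribe(p='/plido/jamu_end', c='fi')
← created
→ vault peekin(p='/')
← [brocra, fise, plido/]
→ vault shunt(s='/plido/jamu_end', d='/plido/va')
← ok
→ vault peekin(p='/plido')
← [nind, va]
→ vault readout(p='/plido/jamu_end')
← ToolError: not found
→ dayspinner anchor(d='1803-03-30')
← 1803-03-30
→ vault shunt(s='/plido/nind', d='/grucifi')
← ok

Answer: [nind, va]


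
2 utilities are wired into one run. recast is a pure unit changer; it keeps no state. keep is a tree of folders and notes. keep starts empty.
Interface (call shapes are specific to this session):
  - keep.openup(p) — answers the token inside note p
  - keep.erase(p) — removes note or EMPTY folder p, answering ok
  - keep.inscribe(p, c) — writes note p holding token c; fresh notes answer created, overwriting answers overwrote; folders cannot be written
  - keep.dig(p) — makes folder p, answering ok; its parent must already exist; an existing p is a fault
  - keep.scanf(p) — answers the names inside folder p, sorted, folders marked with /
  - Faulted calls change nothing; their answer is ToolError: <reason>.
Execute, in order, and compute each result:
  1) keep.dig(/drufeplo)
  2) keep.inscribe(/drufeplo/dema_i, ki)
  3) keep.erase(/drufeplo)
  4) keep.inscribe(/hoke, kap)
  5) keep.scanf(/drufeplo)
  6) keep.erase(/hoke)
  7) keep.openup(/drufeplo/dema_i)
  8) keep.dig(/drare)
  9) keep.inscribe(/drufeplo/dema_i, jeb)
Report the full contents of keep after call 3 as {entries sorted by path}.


Answer: {drufeplo/, drufeplo/dema_i=ki}

Derivation:
-- 1. dig(p='/drufeplo') => ok
-- 2. inscribe(p='/drufeplo/dema_i', c='ki') => created
-- 3. erase(p='/drufeplo') => ToolError: not empty
-- 4. inscribe(p='/hoke', c='kap') => created
-- 5. scanf(p='/drufeplo') => [dema_i]
-- 6. erase(p='/hoke') => ok
-- 7. openup(p='/drufeplo/dema_i') => ki
-- 8. dig(p='/drare') => ok
-- 9. inscribe(p='/drufeplo/dema_i', c='jeb') => overwrote


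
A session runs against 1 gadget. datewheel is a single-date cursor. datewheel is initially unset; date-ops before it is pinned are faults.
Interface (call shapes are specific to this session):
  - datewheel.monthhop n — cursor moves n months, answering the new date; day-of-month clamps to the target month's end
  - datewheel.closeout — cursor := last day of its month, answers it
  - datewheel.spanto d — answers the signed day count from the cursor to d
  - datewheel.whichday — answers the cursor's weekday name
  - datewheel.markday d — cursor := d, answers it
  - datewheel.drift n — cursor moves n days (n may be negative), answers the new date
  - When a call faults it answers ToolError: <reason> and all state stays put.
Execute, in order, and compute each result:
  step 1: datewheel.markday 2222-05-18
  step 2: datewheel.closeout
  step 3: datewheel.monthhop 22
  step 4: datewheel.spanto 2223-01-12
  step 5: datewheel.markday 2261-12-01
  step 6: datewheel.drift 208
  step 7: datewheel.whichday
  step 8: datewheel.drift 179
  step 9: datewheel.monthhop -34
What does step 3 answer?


Answer: 2224-03-31

Derivation:
;; 1. datewheel.markday(2222-05-18) -> 2222-05-18
;; 2. datewheel.closeout() -> 2222-05-31
;; 3. datewheel.monthhop(22) -> 2224-03-31
;; 4. datewheel.spanto(2223-01-12) -> -444
;; 5. datewheel.markday(2261-12-01) -> 2261-12-01
;; 6. datewheel.drift(208) -> 2262-06-27
;; 7. datewheel.whichday() -> Friday
;; 8. datewheel.drift(179) -> 2262-12-23
;; 9. datewheel.monthhop(-34) -> 2260-02-23


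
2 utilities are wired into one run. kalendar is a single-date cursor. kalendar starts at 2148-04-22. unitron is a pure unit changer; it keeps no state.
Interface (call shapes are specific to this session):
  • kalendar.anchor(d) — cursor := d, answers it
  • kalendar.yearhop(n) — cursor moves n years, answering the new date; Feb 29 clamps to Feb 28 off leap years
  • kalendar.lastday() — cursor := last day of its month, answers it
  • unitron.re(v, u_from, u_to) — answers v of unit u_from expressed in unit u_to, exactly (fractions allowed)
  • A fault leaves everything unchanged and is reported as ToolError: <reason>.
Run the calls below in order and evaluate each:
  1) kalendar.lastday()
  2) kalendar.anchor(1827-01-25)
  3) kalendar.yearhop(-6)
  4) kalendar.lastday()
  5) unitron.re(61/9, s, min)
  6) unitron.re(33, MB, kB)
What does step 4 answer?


>> kalendar.lastday()
<< 2148-04-30
>> kalendar.anchor(d='1827-01-25')
<< 1827-01-25
>> kalendar.yearhop(n='-6')
<< 1821-01-25
>> kalendar.lastday()
<< 1821-01-31
>> unitron.re(v='61/9', u_from='s', u_to='min')
<< 61/540
>> unitron.re(v='33', u_from='MB', u_to='kB')
<< 33000

Answer: 1821-01-31


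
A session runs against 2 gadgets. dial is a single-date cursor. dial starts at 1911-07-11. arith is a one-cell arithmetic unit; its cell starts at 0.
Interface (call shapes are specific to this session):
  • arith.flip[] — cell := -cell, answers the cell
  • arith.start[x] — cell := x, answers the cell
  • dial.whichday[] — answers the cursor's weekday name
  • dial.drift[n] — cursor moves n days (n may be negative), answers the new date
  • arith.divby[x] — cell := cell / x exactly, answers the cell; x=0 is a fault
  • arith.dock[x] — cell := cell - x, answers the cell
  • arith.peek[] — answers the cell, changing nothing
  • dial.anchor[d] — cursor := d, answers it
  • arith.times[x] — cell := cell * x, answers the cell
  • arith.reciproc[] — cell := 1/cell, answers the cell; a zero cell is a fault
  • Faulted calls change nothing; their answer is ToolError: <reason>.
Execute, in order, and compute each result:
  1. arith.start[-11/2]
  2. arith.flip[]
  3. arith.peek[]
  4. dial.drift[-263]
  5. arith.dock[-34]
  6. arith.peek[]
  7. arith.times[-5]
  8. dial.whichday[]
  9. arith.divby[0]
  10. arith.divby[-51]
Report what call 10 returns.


Answer: 395/102

Derivation:
I use start with -11/2, and get -11/2.
I invoke flip(), and observe 11/2.
I run peek(), giving 11/2.
I invoke drift with -263, giving 1910-10-21.
I use dock with -34, yielding 79/2.
Then peek, and see 79/2.
I run times with -5, giving -395/2.
Now I run whichday(), which returns Friday.
Then divby with 0, which returns ToolError: division by zero.
Then divby with -51, and see 395/102.


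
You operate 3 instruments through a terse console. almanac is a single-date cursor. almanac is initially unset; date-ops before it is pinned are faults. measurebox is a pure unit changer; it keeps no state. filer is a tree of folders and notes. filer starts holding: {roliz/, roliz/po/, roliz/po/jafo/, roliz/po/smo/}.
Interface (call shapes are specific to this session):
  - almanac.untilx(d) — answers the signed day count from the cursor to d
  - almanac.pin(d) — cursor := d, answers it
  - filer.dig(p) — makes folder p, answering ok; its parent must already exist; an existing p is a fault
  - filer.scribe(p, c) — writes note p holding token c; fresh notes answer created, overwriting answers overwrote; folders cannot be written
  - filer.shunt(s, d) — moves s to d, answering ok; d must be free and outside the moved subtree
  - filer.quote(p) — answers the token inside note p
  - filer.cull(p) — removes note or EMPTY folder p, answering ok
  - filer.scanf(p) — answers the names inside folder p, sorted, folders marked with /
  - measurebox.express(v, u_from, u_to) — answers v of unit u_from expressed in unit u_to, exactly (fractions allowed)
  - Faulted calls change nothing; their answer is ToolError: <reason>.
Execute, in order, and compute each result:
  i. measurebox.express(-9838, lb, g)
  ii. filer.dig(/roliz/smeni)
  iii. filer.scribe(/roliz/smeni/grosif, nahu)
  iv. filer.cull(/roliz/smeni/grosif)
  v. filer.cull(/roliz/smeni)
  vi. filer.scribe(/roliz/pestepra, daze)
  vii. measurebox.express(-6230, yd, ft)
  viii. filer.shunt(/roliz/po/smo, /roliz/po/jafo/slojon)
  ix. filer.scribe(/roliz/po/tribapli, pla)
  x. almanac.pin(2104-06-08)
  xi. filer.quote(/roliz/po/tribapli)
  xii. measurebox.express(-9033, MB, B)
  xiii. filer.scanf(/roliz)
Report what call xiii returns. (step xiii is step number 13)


Answer: [pestepra, po/]

Derivation:
CALL measurebox.express[v=-9838; u_from=lb; u_to=g]
RET  -223122086803/50000
CALL filer.dig[p=/roliz/smeni]
RET  ok
CALL filer.scribe[p=/roliz/smeni/grosif; c=nahu]
RET  created
CALL filer.cull[p=/roliz/smeni/grosif]
RET  ok
CALL filer.cull[p=/roliz/smeni]
RET  ok
CALL filer.scribe[p=/roliz/pestepra; c=daze]
RET  created
CALL measurebox.express[v=-6230; u_from=yd; u_to=ft]
RET  -18690
CALL filer.shunt[s=/roliz/po/smo; d=/roliz/po/jafo/slojon]
RET  ok
CALL filer.scribe[p=/roliz/po/tribapli; c=pla]
RET  created
CALL almanac.pin[d=2104-06-08]
RET  2104-06-08
CALL filer.quote[p=/roliz/po/tribapli]
RET  pla
CALL measurebox.express[v=-9033; u_from=MB; u_to=B]
RET  -9033000000
CALL filer.scanf[p=/roliz]
RET  [pestepra, po/]


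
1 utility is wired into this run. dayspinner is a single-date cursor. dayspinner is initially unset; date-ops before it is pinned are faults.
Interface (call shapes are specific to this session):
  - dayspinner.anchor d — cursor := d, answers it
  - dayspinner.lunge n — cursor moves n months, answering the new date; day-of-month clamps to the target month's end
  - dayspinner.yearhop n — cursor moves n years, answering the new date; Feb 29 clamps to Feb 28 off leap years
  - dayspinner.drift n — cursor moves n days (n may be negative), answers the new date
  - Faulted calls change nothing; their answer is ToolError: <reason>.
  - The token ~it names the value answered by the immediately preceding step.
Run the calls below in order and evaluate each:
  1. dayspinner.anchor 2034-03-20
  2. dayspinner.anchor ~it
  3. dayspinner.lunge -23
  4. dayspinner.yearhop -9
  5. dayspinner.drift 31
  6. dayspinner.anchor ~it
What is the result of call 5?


Calling dayspinner.anchor(d: 2034-03-20), giving 2034-03-20.
Next I call dayspinner.anchor(d: ~it), → 2034-03-20.
I use dayspinner.lunge(n: -23), and get 2032-04-20.
I call dayspinner.yearhop(n: -9), and observe 2023-04-20.
I try dayspinner.drift(n: 31), and see 2023-05-21.
I invoke dayspinner.anchor(d: ~it), and get 2023-05-21.

Answer: 2023-05-21


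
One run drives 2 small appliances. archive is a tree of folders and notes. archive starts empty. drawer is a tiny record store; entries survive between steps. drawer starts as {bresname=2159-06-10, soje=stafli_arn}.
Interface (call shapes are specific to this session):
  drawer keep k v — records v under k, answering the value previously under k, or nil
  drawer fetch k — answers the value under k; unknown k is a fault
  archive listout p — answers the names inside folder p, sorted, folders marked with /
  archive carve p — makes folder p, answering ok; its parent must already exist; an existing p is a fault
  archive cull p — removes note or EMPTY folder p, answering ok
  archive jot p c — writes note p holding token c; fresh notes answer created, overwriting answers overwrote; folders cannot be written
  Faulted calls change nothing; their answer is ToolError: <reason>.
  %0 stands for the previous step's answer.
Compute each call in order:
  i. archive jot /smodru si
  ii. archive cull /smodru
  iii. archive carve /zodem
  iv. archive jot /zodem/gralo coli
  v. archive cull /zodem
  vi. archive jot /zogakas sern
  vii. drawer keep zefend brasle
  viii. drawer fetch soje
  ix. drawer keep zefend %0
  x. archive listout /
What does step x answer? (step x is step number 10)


Answer: [zodem/, zogakas]

Derivation:
I invoke archive jot using p: /smodru, c: si, → created.
Then archive cull using p: /smodru, and get ok.
Invoking archive carve using p: /zodem, and get ok.
I call archive jot using p: /zodem/gralo, c: coli, and get created.
I invoke archive cull using p: /zodem, → ToolError: not empty.
I invoke archive jot using p: /zogakas, c: sern: created.
Calling drawer keep using k: zefend, v: brasle, yielding nil.
I run drawer fetch using k: soje, and get stafli_arn.
I run drawer keep using k: zefend, v: %0, and observe brasle.
Using archive listout using p: /, giving [zodem/, zogakas].


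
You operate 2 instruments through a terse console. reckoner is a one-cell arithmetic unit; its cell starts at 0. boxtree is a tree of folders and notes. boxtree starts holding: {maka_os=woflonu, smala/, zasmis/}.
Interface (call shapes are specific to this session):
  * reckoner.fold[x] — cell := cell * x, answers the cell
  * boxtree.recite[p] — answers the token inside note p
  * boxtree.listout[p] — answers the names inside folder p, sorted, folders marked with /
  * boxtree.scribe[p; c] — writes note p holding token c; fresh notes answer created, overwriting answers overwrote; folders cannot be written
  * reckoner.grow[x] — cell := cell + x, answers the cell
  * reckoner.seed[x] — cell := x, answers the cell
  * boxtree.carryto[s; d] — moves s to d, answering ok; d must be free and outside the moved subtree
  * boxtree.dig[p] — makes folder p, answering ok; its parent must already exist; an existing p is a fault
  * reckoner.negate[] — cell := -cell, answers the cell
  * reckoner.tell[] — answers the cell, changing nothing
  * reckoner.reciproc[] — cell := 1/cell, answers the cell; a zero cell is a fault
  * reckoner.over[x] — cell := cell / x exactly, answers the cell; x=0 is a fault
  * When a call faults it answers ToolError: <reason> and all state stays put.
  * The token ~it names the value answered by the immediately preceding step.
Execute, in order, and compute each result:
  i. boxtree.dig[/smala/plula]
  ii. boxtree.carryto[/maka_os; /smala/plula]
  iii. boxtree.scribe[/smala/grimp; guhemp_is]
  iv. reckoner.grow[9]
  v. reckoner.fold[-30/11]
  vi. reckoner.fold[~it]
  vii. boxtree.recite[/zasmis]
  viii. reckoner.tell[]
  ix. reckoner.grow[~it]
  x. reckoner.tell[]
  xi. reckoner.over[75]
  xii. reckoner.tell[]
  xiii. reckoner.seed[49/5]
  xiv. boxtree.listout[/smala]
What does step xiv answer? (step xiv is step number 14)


-> dig(p: /smala/plula)
<- ok
-> carryto(s: /maka_os, d: /smala/plula)
<- ToolError: exists
-> scribe(p: /smala/grimp, c: guhemp_is)
<- created
-> grow(x: 9)
<- 9
-> fold(x: -30/11)
<- -270/11
-> fold(x: ~it)
<- 72900/121
-> recite(p: /zasmis)
<- ToolError: is a directory
-> tell()
<- 72900/121
-> grow(x: ~it)
<- 145800/121
-> tell()
<- 145800/121
-> over(x: 75)
<- 1944/121
-> tell()
<- 1944/121
-> seed(x: 49/5)
<- 49/5
-> listout(p: /smala)
<- [grimp, plula/]

Answer: [grimp, plula/]


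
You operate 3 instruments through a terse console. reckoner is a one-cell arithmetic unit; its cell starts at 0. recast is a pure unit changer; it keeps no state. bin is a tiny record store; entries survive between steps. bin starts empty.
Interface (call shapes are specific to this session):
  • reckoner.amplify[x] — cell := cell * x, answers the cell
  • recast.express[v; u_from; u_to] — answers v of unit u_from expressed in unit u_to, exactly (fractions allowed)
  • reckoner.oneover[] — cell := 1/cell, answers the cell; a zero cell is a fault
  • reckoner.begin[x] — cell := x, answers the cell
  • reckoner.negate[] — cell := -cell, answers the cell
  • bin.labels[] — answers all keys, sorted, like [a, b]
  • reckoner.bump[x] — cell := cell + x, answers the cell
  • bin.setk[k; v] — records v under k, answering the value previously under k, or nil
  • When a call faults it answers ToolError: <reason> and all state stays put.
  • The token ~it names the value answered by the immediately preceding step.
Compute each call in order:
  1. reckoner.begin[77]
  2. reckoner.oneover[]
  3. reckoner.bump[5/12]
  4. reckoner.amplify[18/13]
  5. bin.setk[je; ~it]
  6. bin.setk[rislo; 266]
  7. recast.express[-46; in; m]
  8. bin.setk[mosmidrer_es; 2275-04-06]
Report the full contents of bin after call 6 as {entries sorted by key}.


% begin(77) ~> 77
% oneover() ~> 1/77
% bump(5/12) ~> 397/924
% amplify(18/13) ~> 1191/2002
% setk(je, ~it) ~> nil
% setk(rislo, 266) ~> nil
% express(-46, in, m) ~> -2921/2500
% setk(mosmidrer_es, 2275-04-06) ~> nil

Answer: {je=1191/2002, rislo=266}
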